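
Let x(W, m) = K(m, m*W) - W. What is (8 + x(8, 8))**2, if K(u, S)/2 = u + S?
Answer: 20736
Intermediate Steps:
K(u, S) = 2*S + 2*u (K(u, S) = 2*(u + S) = 2*(S + u) = 2*S + 2*u)
x(W, m) = -W + 2*m + 2*W*m (x(W, m) = (2*(m*W) + 2*m) - W = (2*(W*m) + 2*m) - W = (2*W*m + 2*m) - W = (2*m + 2*W*m) - W = -W + 2*m + 2*W*m)
(8 + x(8, 8))**2 = (8 + (-1*8 + 2*8 + 2*8*8))**2 = (8 + (-8 + 16 + 128))**2 = (8 + 136)**2 = 144**2 = 20736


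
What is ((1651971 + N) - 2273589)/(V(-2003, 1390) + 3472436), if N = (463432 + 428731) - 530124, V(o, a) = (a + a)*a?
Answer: -259579/7336636 ≈ -0.035381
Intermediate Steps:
V(o, a) = 2*a² (V(o, a) = (2*a)*a = 2*a²)
N = 362039 (N = 892163 - 530124 = 362039)
((1651971 + N) - 2273589)/(V(-2003, 1390) + 3472436) = ((1651971 + 362039) - 2273589)/(2*1390² + 3472436) = (2014010 - 2273589)/(2*1932100 + 3472436) = -259579/(3864200 + 3472436) = -259579/7336636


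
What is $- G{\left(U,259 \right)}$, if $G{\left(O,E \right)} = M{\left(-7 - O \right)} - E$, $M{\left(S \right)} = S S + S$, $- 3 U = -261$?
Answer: $-8483$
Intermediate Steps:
$U = 87$ ($U = \left(- \frac{1}{3}\right) \left(-261\right) = 87$)
$M{\left(S \right)} = S + S^{2}$ ($M{\left(S \right)} = S^{2} + S = S + S^{2}$)
$G{\left(O,E \right)} = - E + \left(-7 - O\right) \left(-6 - O\right)$ ($G{\left(O,E \right)} = \left(-7 - O\right) \left(1 - \left(7 + O\right)\right) - E = \left(-7 - O\right) \left(-6 - O\right) - E = - E + \left(-7 - O\right) \left(-6 - O\right)$)
$- G{\left(U,259 \right)} = - (\left(-1\right) 259 + \left(6 + 87\right) \left(7 + 87\right)) = - (-259 + 93 \cdot 94) = - (-259 + 8742) = \left(-1\right) 8483 = -8483$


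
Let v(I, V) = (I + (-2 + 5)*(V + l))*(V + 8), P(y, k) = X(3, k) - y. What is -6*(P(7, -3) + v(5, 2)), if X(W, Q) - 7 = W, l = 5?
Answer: -1578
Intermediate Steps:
X(W, Q) = 7 + W
P(y, k) = 10 - y (P(y, k) = (7 + 3) - y = 10 - y)
v(I, V) = (8 + V)*(15 + I + 3*V) (v(I, V) = (I + (-2 + 5)*(V + 5))*(V + 8) = (I + 3*(5 + V))*(8 + V) = (I + (15 + 3*V))*(8 + V) = (15 + I + 3*V)*(8 + V) = (8 + V)*(15 + I + 3*V))
-6*(P(7, -3) + v(5, 2)) = -6*((10 - 1*7) + (120 + 3*2² + 8*5 + 39*2 + 5*2)) = -6*((10 - 7) + (120 + 3*4 + 40 + 78 + 10)) = -6*(3 + (120 + 12 + 40 + 78 + 10)) = -6*(3 + 260) = -6*263 = -1578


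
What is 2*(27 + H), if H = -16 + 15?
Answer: 52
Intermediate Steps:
H = -1
2*(27 + H) = 2*(27 - 1) = 2*26 = 52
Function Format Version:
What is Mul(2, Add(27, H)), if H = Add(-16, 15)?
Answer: 52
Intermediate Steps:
H = -1
Mul(2, Add(27, H)) = Mul(2, Add(27, -1)) = Mul(2, 26) = 52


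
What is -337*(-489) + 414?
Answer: 165207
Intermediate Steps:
-337*(-489) + 414 = 164793 + 414 = 165207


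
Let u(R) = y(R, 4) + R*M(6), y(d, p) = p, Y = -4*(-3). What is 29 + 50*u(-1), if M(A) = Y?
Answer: -371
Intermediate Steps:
Y = 12
M(A) = 12
u(R) = 4 + 12*R (u(R) = 4 + R*12 = 4 + 12*R)
29 + 50*u(-1) = 29 + 50*(4 + 12*(-1)) = 29 + 50*(4 - 12) = 29 + 50*(-8) = 29 - 400 = -371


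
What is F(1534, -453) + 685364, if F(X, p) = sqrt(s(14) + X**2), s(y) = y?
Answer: 685364 + sqrt(2353170) ≈ 6.8690e+5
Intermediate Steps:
F(X, p) = sqrt(14 + X**2)
F(1534, -453) + 685364 = sqrt(14 + 1534**2) + 685364 = sqrt(14 + 2353156) + 685364 = sqrt(2353170) + 685364 = 685364 + sqrt(2353170)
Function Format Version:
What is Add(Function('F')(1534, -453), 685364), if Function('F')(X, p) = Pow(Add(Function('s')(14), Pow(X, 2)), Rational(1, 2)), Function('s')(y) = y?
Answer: Add(685364, Pow(2353170, Rational(1, 2))) ≈ 6.8690e+5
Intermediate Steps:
Function('F')(X, p) = Pow(Add(14, Pow(X, 2)), Rational(1, 2))
Add(Function('F')(1534, -453), 685364) = Add(Pow(Add(14, Pow(1534, 2)), Rational(1, 2)), 685364) = Add(Pow(Add(14, 2353156), Rational(1, 2)), 685364) = Add(Pow(2353170, Rational(1, 2)), 685364) = Add(685364, Pow(2353170, Rational(1, 2)))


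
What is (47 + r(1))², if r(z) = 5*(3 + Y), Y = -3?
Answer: 2209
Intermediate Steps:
r(z) = 0 (r(z) = 5*(3 - 3) = 5*0 = 0)
(47 + r(1))² = (47 + 0)² = 47² = 2209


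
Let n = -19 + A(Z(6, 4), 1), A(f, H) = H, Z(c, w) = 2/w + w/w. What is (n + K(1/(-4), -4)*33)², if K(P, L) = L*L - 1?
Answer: 227529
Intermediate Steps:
Z(c, w) = 1 + 2/w (Z(c, w) = 2/w + 1 = 1 + 2/w)
K(P, L) = -1 + L² (K(P, L) = L² - 1 = -1 + L²)
n = -18 (n = -19 + 1 = -18)
(n + K(1/(-4), -4)*33)² = (-18 + (-1 + (-4)²)*33)² = (-18 + (-1 + 16)*33)² = (-18 + 15*33)² = (-18 + 495)² = 477² = 227529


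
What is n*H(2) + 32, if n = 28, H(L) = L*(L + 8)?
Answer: 592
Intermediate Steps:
H(L) = L*(8 + L)
n*H(2) + 32 = 28*(2*(8 + 2)) + 32 = 28*(2*10) + 32 = 28*20 + 32 = 560 + 32 = 592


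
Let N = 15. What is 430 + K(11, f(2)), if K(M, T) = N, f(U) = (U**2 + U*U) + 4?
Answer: 445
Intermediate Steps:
f(U) = 4 + 2*U**2 (f(U) = (U**2 + U**2) + 4 = 2*U**2 + 4 = 4 + 2*U**2)
K(M, T) = 15
430 + K(11, f(2)) = 430 + 15 = 445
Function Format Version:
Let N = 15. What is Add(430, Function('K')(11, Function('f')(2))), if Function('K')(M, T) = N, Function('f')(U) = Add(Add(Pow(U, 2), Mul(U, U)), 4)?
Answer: 445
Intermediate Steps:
Function('f')(U) = Add(4, Mul(2, Pow(U, 2))) (Function('f')(U) = Add(Add(Pow(U, 2), Pow(U, 2)), 4) = Add(Mul(2, Pow(U, 2)), 4) = Add(4, Mul(2, Pow(U, 2))))
Function('K')(M, T) = 15
Add(430, Function('K')(11, Function('f')(2))) = Add(430, 15) = 445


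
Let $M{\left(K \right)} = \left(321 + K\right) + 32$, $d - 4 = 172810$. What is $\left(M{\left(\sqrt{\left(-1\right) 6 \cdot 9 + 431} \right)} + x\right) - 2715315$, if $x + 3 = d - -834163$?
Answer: $-1707988 + \sqrt{377} \approx -1.708 \cdot 10^{6}$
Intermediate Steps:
$d = 172814$ ($d = 4 + 172810 = 172814$)
$x = 1006974$ ($x = -3 + \left(172814 - -834163\right) = -3 + \left(172814 + 834163\right) = -3 + 1006977 = 1006974$)
$M{\left(K \right)} = 353 + K$
$\left(M{\left(\sqrt{\left(-1\right) 6 \cdot 9 + 431} \right)} + x\right) - 2715315 = \left(\left(353 + \sqrt{\left(-1\right) 6 \cdot 9 + 431}\right) + 1006974\right) - 2715315 = \left(\left(353 + \sqrt{\left(-6\right) 9 + 431}\right) + 1006974\right) - 2715315 = \left(\left(353 + \sqrt{-54 + 431}\right) + 1006974\right) - 2715315 = \left(\left(353 + \sqrt{377}\right) + 1006974\right) - 2715315 = \left(1007327 + \sqrt{377}\right) - 2715315 = -1707988 + \sqrt{377}$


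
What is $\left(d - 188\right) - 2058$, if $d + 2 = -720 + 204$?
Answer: $-2764$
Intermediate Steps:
$d = -518$ ($d = -2 + \left(-720 + 204\right) = -2 - 516 = -518$)
$\left(d - 188\right) - 2058 = \left(-518 - 188\right) - 2058 = -706 - 2058 = -2764$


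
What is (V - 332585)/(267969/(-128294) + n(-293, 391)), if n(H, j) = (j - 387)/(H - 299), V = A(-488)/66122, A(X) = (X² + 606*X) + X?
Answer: 14912821383924868/93958667719 ≈ 1.5872e+5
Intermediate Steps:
A(X) = X² + 607*X
V = -4148/4723 (V = -488*(607 - 488)/66122 = -488*119*(1/66122) = -58072*1/66122 = -4148/4723 ≈ -0.87825)
n(H, j) = (-387 + j)/(-299 + H)
(V - 332585)/(267969/(-128294) + n(-293, 391)) = (-4148/4723 - 332585)/(267969/(-128294) + (-387 + 391)/(-299 - 293)) = -1570803103/(4723*(267969*(-1/128294) + 4/(-592))) = -1570803103/(4723*(-267969/128294 - 1/592*4)) = -1570803103/(4723*(-267969/128294 - 1/148)) = -1570803103/(4723*(-19893853/9493756)) = -1570803103/4723*(-9493756/19893853) = 14912821383924868/93958667719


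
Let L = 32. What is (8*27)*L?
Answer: 6912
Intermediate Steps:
(8*27)*L = (8*27)*32 = 216*32 = 6912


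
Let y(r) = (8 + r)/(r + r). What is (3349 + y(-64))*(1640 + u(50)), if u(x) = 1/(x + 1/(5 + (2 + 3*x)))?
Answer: 690026837027/125616 ≈ 5.4931e+6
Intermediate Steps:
y(r) = (8 + r)/(2*r) (y(r) = (8 + r)/((2*r)) = (8 + r)*(1/(2*r)) = (8 + r)/(2*r))
u(x) = 1/(x + 1/(7 + 3*x))
(3349 + y(-64))*(1640 + u(50)) = (3349 + (½)*(8 - 64)/(-64))*(1640 + (7 + 3*50)/(1 + 3*50² + 7*50)) = (3349 + (½)*(-1/64)*(-56))*(1640 + (7 + 150)/(1 + 3*2500 + 350)) = (3349 + 7/16)*(1640 + 157/(1 + 7500 + 350)) = 53591*(1640 + 157/7851)/16 = (53591/16)*(12875797/7851) = 690026837027/125616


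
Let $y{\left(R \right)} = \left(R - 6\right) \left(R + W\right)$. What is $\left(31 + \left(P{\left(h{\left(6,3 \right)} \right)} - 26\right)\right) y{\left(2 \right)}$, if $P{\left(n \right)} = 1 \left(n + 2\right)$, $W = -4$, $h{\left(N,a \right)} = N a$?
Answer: $200$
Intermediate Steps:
$y{\left(R \right)} = \left(-6 + R\right) \left(-4 + R\right)$ ($y{\left(R \right)} = \left(R - 6\right) \left(R - 4\right) = \left(-6 + R\right) \left(-4 + R\right)$)
$P{\left(n \right)} = 2 + n$ ($P{\left(n \right)} = 1 \left(2 + n\right) = 2 + n$)
$\left(31 + \left(P{\left(h{\left(6,3 \right)} \right)} - 26\right)\right) y{\left(2 \right)} = \left(31 + \left(\left(2 + 6 \cdot 3\right) - 26\right)\right) \left(24 + 2^{2} - 20\right) = \left(31 + \left(\left(2 + 18\right) - 26\right)\right) \left(24 + 4 - 20\right) = \left(31 + \left(20 - 26\right)\right) 8 = \left(31 - 6\right) 8 = 25 \cdot 8 = 200$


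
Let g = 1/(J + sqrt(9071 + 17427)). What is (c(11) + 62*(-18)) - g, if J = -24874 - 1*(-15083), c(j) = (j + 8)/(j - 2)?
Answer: -960767671456/862534647 + sqrt(26498)/95837183 ≈ -1113.9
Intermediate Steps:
c(j) = (8 + j)/(-2 + j)
J = -9791 (J = -24874 + 15083 = -9791)
g = 1/(-9791 + sqrt(26498)) (g = 1/(-9791 + sqrt(9071 + 17427)) = 1/(-9791 + sqrt(26498)) ≈ -0.00010386)
(c(11) + 62*(-18)) - g = ((8 + 11)/(-2 + 11) + 62*(-18)) - (-9791/95837183 - sqrt(26498)/95837183) = (19/9 - 1116) + (9791/95837183 + sqrt(26498)/95837183) = -10025/9 + (9791/95837183 + sqrt(26498)/95837183) = -960767671456/862534647 + sqrt(26498)/95837183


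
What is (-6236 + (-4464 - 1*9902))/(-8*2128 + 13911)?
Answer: 20602/3113 ≈ 6.6180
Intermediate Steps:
(-6236 + (-4464 - 1*9902))/(-8*2128 + 13911) = (-6236 + (-4464 - 9902))/(-17024 + 13911) = (-6236 - 14366)/(-3113) = -20602*(-1/3113) = 20602/3113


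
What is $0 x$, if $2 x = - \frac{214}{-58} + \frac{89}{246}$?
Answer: $0$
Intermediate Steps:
$x = \frac{28903}{14268}$ ($x = \frac{- \frac{214}{-58} + \frac{89}{246}}{2} = \frac{\left(-214\right) \left(- \frac{1}{58}\right) + 89 \cdot \frac{1}{246}}{2} = \frac{\frac{107}{29} + \frac{89}{246}}{2} = \frac{1}{2} \cdot \frac{28903}{7134} = \frac{28903}{14268} \approx 2.0257$)
$0 x = 0 \cdot \frac{28903}{14268} = 0$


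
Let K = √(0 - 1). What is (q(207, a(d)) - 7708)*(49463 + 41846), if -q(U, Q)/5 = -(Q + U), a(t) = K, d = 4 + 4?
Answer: -609304957 + 456545*I ≈ -6.093e+8 + 4.5655e+5*I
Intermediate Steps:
d = 8
K = I (K = √(-1) = I ≈ 1.0*I)
a(t) = I
q(U, Q) = 5*Q + 5*U (q(U, Q) = -(-5)*(Q + U) = -5*(-Q - U) = 5*Q + 5*U)
(q(207, a(d)) - 7708)*(49463 + 41846) = ((5*I + 5*207) - 7708)*(49463 + 41846) = ((5*I + 1035) - 7708)*91309 = ((1035 + 5*I) - 7708)*91309 = (-6673 + 5*I)*91309 = -609304957 + 456545*I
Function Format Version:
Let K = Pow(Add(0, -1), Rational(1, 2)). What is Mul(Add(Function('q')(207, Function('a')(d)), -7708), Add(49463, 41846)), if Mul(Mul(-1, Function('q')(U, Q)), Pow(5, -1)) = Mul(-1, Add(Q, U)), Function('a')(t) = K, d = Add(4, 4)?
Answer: Add(-609304957, Mul(456545, I)) ≈ Add(-6.0930e+8, Mul(4.5655e+5, I))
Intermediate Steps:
d = 8
K = I (K = Pow(-1, Rational(1, 2)) = I ≈ Mul(1.0000, I))
Function('a')(t) = I
Function('q')(U, Q) = Add(Mul(5, Q), Mul(5, U)) (Function('q')(U, Q) = Mul(-5, Mul(-1, Add(Q, U))) = Mul(-5, Add(Mul(-1, Q), Mul(-1, U))) = Add(Mul(5, Q), Mul(5, U)))
Mul(Add(Function('q')(207, Function('a')(d)), -7708), Add(49463, 41846)) = Mul(Add(Add(Mul(5, I), Mul(5, 207)), -7708), Add(49463, 41846)) = Mul(Add(Add(Mul(5, I), 1035), -7708), 91309) = Mul(Add(Add(1035, Mul(5, I)), -7708), 91309) = Mul(Add(-6673, Mul(5, I)), 91309) = Add(-609304957, Mul(456545, I))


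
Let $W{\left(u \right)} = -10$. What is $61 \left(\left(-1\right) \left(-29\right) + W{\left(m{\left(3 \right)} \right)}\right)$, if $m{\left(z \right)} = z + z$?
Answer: $1159$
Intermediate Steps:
$m{\left(z \right)} = 2 z$
$61 \left(\left(-1\right) \left(-29\right) + W{\left(m{\left(3 \right)} \right)}\right) = 61 \left(\left(-1\right) \left(-29\right) - 10\right) = 61 \left(29 - 10\right) = 61 \cdot 19 = 1159$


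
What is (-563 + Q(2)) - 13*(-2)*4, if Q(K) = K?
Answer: -457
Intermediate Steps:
(-563 + Q(2)) - 13*(-2)*4 = (-563 + 2) - 13*(-2)*4 = -561 + 26*4 = -561 + 104 = -457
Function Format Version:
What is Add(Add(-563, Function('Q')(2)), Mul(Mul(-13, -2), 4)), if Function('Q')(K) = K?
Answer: -457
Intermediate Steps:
Add(Add(-563, Function('Q')(2)), Mul(Mul(-13, -2), 4)) = Add(Add(-563, 2), Mul(Mul(-13, -2), 4)) = Add(-561, Mul(26, 4)) = Add(-561, 104) = -457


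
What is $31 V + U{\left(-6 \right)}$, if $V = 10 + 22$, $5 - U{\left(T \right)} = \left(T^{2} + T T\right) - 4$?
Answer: $929$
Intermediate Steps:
$U{\left(T \right)} = 9 - 2 T^{2}$ ($U{\left(T \right)} = 5 - \left(\left(T^{2} + T T\right) - 4\right) = 5 - \left(\left(T^{2} + T^{2}\right) - 4\right) = 5 - \left(2 T^{2} - 4\right) = 5 - \left(-4 + 2 T^{2}\right) = 9 - 2 T^{2}$)
$V = 32$
$31 V + U{\left(-6 \right)} = 31 \cdot 32 + \left(9 - 2 \left(-6\right)^{2}\right) = 992 + \left(9 - 72\right) = 992 - 63 = 929$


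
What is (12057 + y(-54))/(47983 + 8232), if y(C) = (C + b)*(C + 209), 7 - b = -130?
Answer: 24922/56215 ≈ 0.44333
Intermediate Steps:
b = 137 (b = 7 - 1*(-130) = 7 + 130 = 137)
y(C) = (137 + C)*(209 + C) (y(C) = (C + 137)*(C + 209) = (137 + C)*(209 + C))
(12057 + y(-54))/(47983 + 8232) = (12057 + (28633 + (-54)² + 346*(-54)))/(47983 + 8232) = (12057 + (28633 + 2916 - 18684))/56215 = (12057 + 12865)*(1/56215) = 24922*(1/56215) = 24922/56215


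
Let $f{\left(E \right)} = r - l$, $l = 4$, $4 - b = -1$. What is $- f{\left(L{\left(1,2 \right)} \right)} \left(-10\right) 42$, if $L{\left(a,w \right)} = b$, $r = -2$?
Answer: $-2520$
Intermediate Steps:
$b = 5$ ($b = 4 - -1 = 4 + 1 = 5$)
$L{\left(a,w \right)} = 5$
$f{\left(E \right)} = -6$ ($f{\left(E \right)} = -2 - 4 = -6$)
$- f{\left(L{\left(1,2 \right)} \right)} \left(-10\right) 42 = \left(-1\right) \left(-6\right) \left(-10\right) 42 = 6 \left(-10\right) 42 = \left(-60\right) 42 = -2520$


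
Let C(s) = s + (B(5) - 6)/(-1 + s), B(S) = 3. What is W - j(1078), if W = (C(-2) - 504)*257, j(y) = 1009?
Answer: -130794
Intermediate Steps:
C(s) = s - 3/(-1 + s) (C(s) = s + (3 - 6)/(-1 + s) = s - 3/(-1 + s))
W = -129785 (W = ((-3 + (-2)**2 - 1*(-2))/(-1 - 2) - 504)*257 = ((-3 + 4 + 2)/(-3) - 504)*257 = (-1/3*3 - 504)*257 = (-1 - 504)*257 = -505*257 = -129785)
W - j(1078) = -129785 - 1*1009 = -129785 - 1009 = -130794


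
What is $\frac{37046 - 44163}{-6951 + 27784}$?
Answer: $- \frac{7117}{20833} \approx -0.34162$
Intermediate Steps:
$\frac{37046 - 44163}{-6951 + 27784} = - \frac{7117}{20833}$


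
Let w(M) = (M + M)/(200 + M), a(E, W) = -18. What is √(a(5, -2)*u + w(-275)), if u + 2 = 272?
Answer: I*√43674/3 ≈ 69.661*I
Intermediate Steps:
u = 270 (u = -2 + 272 = 270)
w(M) = 2*M/(200 + M) (w(M) = (2*M)/(200 + M) = 2*M/(200 + M))
√(a(5, -2)*u + w(-275)) = √(-18*270 + 2*(-275)/(200 - 275)) = √(-4860 + 2*(-275)/(-75)) = √(-4860 + 2*(-275)*(-1/75)) = √(-4860 + 22/3) = √(-14558/3) = I*√43674/3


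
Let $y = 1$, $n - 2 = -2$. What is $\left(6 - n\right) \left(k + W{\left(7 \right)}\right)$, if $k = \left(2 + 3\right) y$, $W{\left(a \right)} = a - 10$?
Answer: $12$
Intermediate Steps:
$n = 0$ ($n = 2 - 2 = 0$)
$W{\left(a \right)} = -10 + a$ ($W{\left(a \right)} = a - 10 = -10 + a$)
$k = 5$ ($k = \left(2 + 3\right) 1 = 5 \cdot 1 = 5$)
$\left(6 - n\right) \left(k + W{\left(7 \right)}\right) = \left(6 - 0\right) \left(5 + \left(-10 + 7\right)\right) = \left(6 + 0\right) \left(5 - 3\right) = 6 \cdot 2 = 12$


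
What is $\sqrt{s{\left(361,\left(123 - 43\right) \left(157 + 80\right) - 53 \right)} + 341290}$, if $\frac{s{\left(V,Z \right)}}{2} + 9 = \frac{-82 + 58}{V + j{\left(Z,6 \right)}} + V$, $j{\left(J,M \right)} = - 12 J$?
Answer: $\frac{3 \sqrt{1949847234863770}}{226523} \approx 584.8$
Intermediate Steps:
$s{\left(V,Z \right)} = -18 - \frac{48}{V - 12 Z} + 2 V$ ($s{\left(V,Z \right)} = -18 + 2 \left(\frac{-82 + 58}{V - 12 Z} + V\right) = -18 + 2 \left(- \frac{24}{V - 12 Z} + V\right) = -18 + 2 \left(V - \frac{24}{V - 12 Z}\right) = -18 + \left(- \frac{48}{V - 12 Z} + 2 V\right) = -18 - \frac{48}{V - 12 Z} + 2 V$)
$\sqrt{s{\left(361,\left(123 - 43\right) \left(157 + 80\right) - 53 \right)} + 341290} = \sqrt{\frac{2 \left(-24 + 361^{2} - 3249 + 108 \left(\left(123 - 43\right) \left(157 + 80\right) - 53\right) - 4332 \left(\left(123 - 43\right) \left(157 + 80\right) - 53\right)\right)}{361 - 12 \left(\left(123 - 43\right) \left(157 + 80\right) - 53\right)} + 341290} = \sqrt{\frac{2 \left(-24 + 130321 - 3249 + 108 \left(80 \cdot 237 - 53\right) - 4332 \left(80 \cdot 237 - 53\right)\right)}{361 - 12 \left(80 \cdot 237 - 53\right)} + 341290} = \sqrt{\frac{2 \left(-24 + 130321 - 3249 + 108 \left(18960 - 53\right) - 4332 \left(18960 - 53\right)\right)}{361 - 12 \left(18960 - 53\right)} + 341290} = \sqrt{\frac{2 \left(-24 + 130321 - 3249 + 108 \cdot 18907 - 4332 \cdot 18907\right)}{361 - 226884} + 341290} = \sqrt{\frac{2 \left(-24 + 130321 - 3249 + 2041956 - 81905124\right)}{361 - 226884} + 341290} = \sqrt{2 \frac{1}{-226523} \left(-79736120\right) + 341290} = \sqrt{2 \left(- \frac{1}{226523}\right) \left(-79736120\right) + 341290} = \sqrt{\frac{159472240}{226523} + 341290} = \sqrt{\frac{77469506910}{226523}} = \frac{3 \sqrt{1949847234863770}}{226523}$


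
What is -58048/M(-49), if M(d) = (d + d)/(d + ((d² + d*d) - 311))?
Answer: 128924608/49 ≈ 2.6311e+6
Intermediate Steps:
M(d) = 2*d/(-311 + d + 2*d²) (M(d) = (2*d)/(d + ((d² + d²) - 311)) = (2*d)/(d + (2*d² - 311)) = (2*d)/(d + (-311 + 2*d²)) = (2*d)/(-311 + d + 2*d²) = 2*d/(-311 + d + 2*d²))
-58048/M(-49) = -58048/(2*(-49)/(-311 - 49 + 2*(-49)²)) = -58048/(2*(-49)/(-311 - 49 + 2*2401)) = -58048/(2*(-49)/(-311 - 49 + 4802)) = -58048/(2*(-49)/4442) = -58048/(2*(-49)*(1/4442)) = -58048/(-49/2221) = -58048*(-2221/49) = 128924608/49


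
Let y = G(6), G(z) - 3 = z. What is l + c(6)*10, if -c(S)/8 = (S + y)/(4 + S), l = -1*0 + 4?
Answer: -116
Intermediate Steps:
G(z) = 3 + z
y = 9 (y = 3 + 6 = 9)
l = 4 (l = 0 + 4 = 4)
c(S) = -8*(9 + S)/(4 + S) (c(S) = -8*(S + 9)/(4 + S) = -8*(9 + S)/(4 + S))
l + c(6)*10 = 4 + (8*(-9 - 1*6)/(4 + 6))*10 = 4 + (8*(-9 - 6)/10)*10 = 4 + (8*(⅒)*(-15))*10 = 4 - 12*10 = 4 - 120 = -116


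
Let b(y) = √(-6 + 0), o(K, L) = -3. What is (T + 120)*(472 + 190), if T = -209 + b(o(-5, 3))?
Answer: -58918 + 662*I*√6 ≈ -58918.0 + 1621.6*I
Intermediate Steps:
b(y) = I*√6 (b(y) = √(-6) = I*√6)
T = -209 + I*√6 ≈ -209.0 + 2.4495*I
(T + 120)*(472 + 190) = ((-209 + I*√6) + 120)*(472 + 190) = (-89 + I*√6)*662 = -58918 + 662*I*√6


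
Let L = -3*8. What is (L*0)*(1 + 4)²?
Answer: 0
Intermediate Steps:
L = -24
(L*0)*(1 + 4)² = (-24*0)*(1 + 4)² = 0*5² = 0*25 = 0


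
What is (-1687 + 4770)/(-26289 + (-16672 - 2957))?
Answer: -3083/45918 ≈ -0.067141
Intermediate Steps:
(-1687 + 4770)/(-26289 + (-16672 - 2957)) = 3083/(-26289 - 19629) = 3083/(-45918) = 3083*(-1/45918) = -3083/45918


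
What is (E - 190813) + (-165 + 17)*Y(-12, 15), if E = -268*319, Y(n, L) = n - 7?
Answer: -273493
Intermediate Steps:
Y(n, L) = -7 + n
E = -85492
(E - 190813) + (-165 + 17)*Y(-12, 15) = (-85492 - 190813) + (-165 + 17)*(-7 - 12) = -276305 - 148*(-19) = -276305 + 2812 = -273493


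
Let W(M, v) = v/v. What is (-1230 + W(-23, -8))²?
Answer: 1510441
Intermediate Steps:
W(M, v) = 1
(-1230 + W(-23, -8))² = (-1230 + 1)² = (-1229)² = 1510441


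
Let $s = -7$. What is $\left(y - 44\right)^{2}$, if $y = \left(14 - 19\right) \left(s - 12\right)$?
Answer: $2601$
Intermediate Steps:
$y = 95$ ($y = \left(14 - 19\right) \left(-7 - 12\right) = \left(-5\right) \left(-19\right) = 95$)
$\left(y - 44\right)^{2} = \left(95 - 44\right)^{2} = 51^{2} = 2601$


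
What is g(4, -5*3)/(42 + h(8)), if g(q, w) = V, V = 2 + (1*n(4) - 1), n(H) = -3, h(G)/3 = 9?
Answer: -2/69 ≈ -0.028986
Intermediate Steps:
h(G) = 27 (h(G) = 3*9 = 27)
V = -2 (V = 2 + (1*(-3) - 1) = 2 + (-3 - 1) = 2 - 4 = -2)
g(q, w) = -2
g(4, -5*3)/(42 + h(8)) = -2/(42 + 27) = -2/69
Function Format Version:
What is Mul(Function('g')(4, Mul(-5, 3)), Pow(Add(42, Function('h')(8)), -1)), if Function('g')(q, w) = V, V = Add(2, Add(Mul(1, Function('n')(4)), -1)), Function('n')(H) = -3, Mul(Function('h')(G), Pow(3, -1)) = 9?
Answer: Rational(-2, 69) ≈ -0.028986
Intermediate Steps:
Function('h')(G) = 27 (Function('h')(G) = Mul(3, 9) = 27)
V = -2 (V = Add(2, Add(Mul(1, -3), -1)) = Add(2, Add(-3, -1)) = Add(2, -4) = -2)
Function('g')(q, w) = -2
Mul(Function('g')(4, Mul(-5, 3)), Pow(Add(42, Function('h')(8)), -1)) = Mul(-2, Pow(Add(42, 27), -1)) = Mul(-2, Pow(69, -1)) = Mul(-2, Rational(1, 69)) = Rational(-2, 69)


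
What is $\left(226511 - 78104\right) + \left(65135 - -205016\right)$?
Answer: $418558$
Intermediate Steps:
$\left(226511 - 78104\right) + \left(65135 - -205016\right) = 148407 + \left(65135 + 205016\right) = 148407 + 270151 = 418558$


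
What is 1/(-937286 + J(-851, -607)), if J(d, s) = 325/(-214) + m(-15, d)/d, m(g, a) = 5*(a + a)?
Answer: -214/200577389 ≈ -1.0669e-6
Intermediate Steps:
m(g, a) = 10*a (m(g, a) = 5*(2*a) = 10*a)
J(d, s) = 1815/214 (J(d, s) = 325/(-214) + (10*d)/d = 325*(-1/214) + 10 = -325/214 + 10 = 1815/214)
1/(-937286 + J(-851, -607)) = 1/(-937286 + 1815/214) = 1/(-200577389/214) = -214/200577389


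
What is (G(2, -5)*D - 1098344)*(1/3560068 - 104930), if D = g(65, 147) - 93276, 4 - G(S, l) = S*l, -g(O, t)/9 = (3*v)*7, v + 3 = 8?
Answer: 451526573924148841/1780034 ≈ 2.5366e+11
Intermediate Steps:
v = 5 (v = -3 + 8 = 5)
g(O, t) = -945 (g(O, t) = -9*3*5*7 = -135*7 = -9*105 = -945)
G(S, l) = 4 - S*l
D = -94221 (D = -945 - 93276 = -94221)
(G(2, -5)*D - 1098344)*(1/3560068 - 104930) = ((4 - 1*2*(-5))*(-94221) - 1098344)*(1/3560068 - 104930) = ((4 + 10)*(-94221) - 1098344)*(1/3560068 - 104930) = (14*(-94221) - 1098344)*(-373557935239/3560068) = (-1319094 - 1098344)*(-373557935239/3560068) = -2417438*(-373557935239/3560068) = 451526573924148841/1780034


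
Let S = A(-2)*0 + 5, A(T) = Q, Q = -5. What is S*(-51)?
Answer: -255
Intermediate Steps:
A(T) = -5
S = 5 (S = -5*0 + 5 = 0 + 5 = 5)
S*(-51) = 5*(-51) = -255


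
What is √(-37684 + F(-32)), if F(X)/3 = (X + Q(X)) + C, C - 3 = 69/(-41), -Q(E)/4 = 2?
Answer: I*√63541882/41 ≈ 194.42*I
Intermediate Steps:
Q(E) = -8 (Q(E) = -4*2 = -8)
C = 54/41 (C = 3 + 69/(-41) = 3 + 69*(-1/41) = 3 - 69/41 = 54/41 ≈ 1.3171)
F(X) = -822/41 + 3*X (F(X) = 3*((X - 8) + 54/41) = 3*((-8 + X) + 54/41) = 3*(-274/41 + X) = -822/41 + 3*X)
√(-37684 + F(-32)) = √(-37684 + (-822/41 + 3*(-32))) = √(-37684 + (-822/41 - 96)) = √(-37684 - 4758/41) = √(-1549802/41) = I*√63541882/41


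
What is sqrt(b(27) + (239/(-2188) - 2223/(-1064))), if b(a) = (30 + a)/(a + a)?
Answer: sqrt(6408834698)/45948 ≈ 1.7423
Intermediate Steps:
b(a) = (30 + a)/(2*a) (b(a) = (30 + a)/((2*a)) = (30 + a)*(1/(2*a)) = (30 + a)/(2*a))
sqrt(b(27) + (239/(-2188) - 2223/(-1064))) = sqrt((1/2)*(30 + 27)/27 + (239/(-2188) - 2223/(-1064))) = sqrt((1/2)*(1/27)*57 + (239*(-1/2188) - 2223*(-1/1064))) = sqrt(19/18 + (-239/2188 + 117/56)) = sqrt(19/18 + 60653/30632) = sqrt(836881/275688) = sqrt(6408834698)/45948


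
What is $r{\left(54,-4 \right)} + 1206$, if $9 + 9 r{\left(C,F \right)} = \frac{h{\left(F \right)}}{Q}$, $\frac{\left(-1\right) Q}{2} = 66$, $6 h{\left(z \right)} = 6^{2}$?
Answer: $\frac{238589}{198} \approx 1205.0$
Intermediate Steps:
$h{\left(z \right)} = 6$ ($h{\left(z \right)} = \frac{6^{2}}{6} = \frac{1}{6} \cdot 36 = 6$)
$Q = -132$ ($Q = \left(-2\right) 66 = -132$)
$r{\left(C,F \right)} = - \frac{199}{198}$ ($r{\left(C,F \right)} = -1 + \frac{6 \frac{1}{-132}}{9} = -1 + \frac{6 \left(- \frac{1}{132}\right)}{9} = -1 + \frac{1}{9} \left(- \frac{1}{22}\right) = -1 - \frac{1}{198} = - \frac{199}{198}$)
$r{\left(54,-4 \right)} + 1206 = - \frac{199}{198} + 1206 = \frac{238589}{198}$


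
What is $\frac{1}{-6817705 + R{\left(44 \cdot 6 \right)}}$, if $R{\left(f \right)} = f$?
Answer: $- \frac{1}{6817441} \approx -1.4668 \cdot 10^{-7}$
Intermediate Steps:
$\frac{1}{-6817705 + R{\left(44 \cdot 6 \right)}} = \frac{1}{-6817705 + 44 \cdot 6} = \frac{1}{-6817705 + 264} = \frac{1}{-6817441} = - \frac{1}{6817441}$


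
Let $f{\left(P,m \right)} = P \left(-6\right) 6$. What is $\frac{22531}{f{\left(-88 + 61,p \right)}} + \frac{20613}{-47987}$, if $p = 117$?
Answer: $\frac{1061159261}{46643364} \approx 22.75$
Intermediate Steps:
$f{\left(P,m \right)} = - 36 P$ ($f{\left(P,m \right)} = - 6 P 6 = - 36 P$)
$\frac{22531}{f{\left(-88 + 61,p \right)}} + \frac{20613}{-47987} = \frac{22531}{\left(-36\right) \left(-88 + 61\right)} + \frac{20613}{-47987} = \frac{22531}{\left(-36\right) \left(-27\right)} + 20613 \left(- \frac{1}{47987}\right) = \frac{22531}{972} - \frac{20613}{47987} = \frac{1061159261}{46643364}$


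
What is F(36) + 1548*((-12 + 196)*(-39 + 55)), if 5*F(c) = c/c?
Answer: 22786561/5 ≈ 4.5573e+6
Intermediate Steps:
F(c) = 1/5 (F(c) = (c/c)/5 = (1/5)*1 = 1/5)
F(36) + 1548*((-12 + 196)*(-39 + 55)) = 1/5 + 1548*((-12 + 196)*(-39 + 55)) = 1/5 + 1548*(184*16) = 1/5 + 1548*2944 = 1/5 + 4557312 = 22786561/5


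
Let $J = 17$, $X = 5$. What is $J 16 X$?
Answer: $1360$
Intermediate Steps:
$J 16 X = 17 \cdot 16 \cdot 5 = 272 \cdot 5 = 1360$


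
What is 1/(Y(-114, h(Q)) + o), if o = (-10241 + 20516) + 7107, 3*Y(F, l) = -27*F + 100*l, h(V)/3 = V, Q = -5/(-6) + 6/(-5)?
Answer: 3/55114 ≈ 5.4433e-5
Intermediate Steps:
Q = -11/30 (Q = -5*(-1/6) + 6*(-1/5) = 5/6 - 6/5 = -11/30 ≈ -0.36667)
h(V) = 3*V
Y(F, l) = -9*F + 100*l/3 (Y(F, l) = (-27*F + 100*l)/3 = -9*F + 100*l/3)
o = 17382 (o = 10275 + 7107 = 17382)
1/(Y(-114, h(Q)) + o) = 1/((-9*(-114) + 100*(3*(-11/30))/3) + 17382) = 1/((1026 + (100/3)*(-11/10)) + 17382) = 1/((1026 - 110/3) + 17382) = 1/(2968/3 + 17382) = 1/(55114/3) = 3/55114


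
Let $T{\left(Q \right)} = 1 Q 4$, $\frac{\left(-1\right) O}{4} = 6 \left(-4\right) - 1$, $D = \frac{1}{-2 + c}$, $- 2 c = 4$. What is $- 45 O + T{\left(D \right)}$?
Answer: $-4501$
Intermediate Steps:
$c = -2$ ($c = \left(- \frac{1}{2}\right) 4 = -2$)
$D = - \frac{1}{4}$ ($D = \frac{1}{-2 - 2} = \frac{1}{-4} = - \frac{1}{4} \approx -0.25$)
$O = 100$ ($O = - 4 \left(6 \left(-4\right) - 1\right) = - 4 \left(-24 - 1\right) = \left(-4\right) \left(-25\right) = 100$)
$T{\left(Q \right)} = 4 Q$ ($T{\left(Q \right)} = Q 4 = 4 Q$)
$- 45 O + T{\left(D \right)} = \left(-45\right) 100 + 4 \left(- \frac{1}{4}\right) = -4500 - 1 = -4501$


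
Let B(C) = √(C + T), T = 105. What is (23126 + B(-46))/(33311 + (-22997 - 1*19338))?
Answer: -11563/4512 - √59/9024 ≈ -2.5636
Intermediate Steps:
B(C) = √(105 + C) (B(C) = √(C + 105) = √(105 + C))
(23126 + B(-46))/(33311 + (-22997 - 1*19338)) = (23126 + √(105 - 46))/(33311 + (-22997 - 1*19338)) = (23126 + √59)/(33311 + (-22997 - 19338)) = (23126 + √59)/(33311 - 42335) = (23126 + √59)/(-9024) = (23126 + √59)*(-1/9024) = -11563/4512 - √59/9024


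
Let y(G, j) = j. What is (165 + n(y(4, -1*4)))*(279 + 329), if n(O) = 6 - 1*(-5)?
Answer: 107008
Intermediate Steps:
n(O) = 11 (n(O) = 6 + 5 = 11)
(165 + n(y(4, -1*4)))*(279 + 329) = (165 + 11)*(279 + 329) = 176*608 = 107008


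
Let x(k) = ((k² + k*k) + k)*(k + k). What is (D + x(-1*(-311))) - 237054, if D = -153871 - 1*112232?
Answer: 120011209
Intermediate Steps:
x(k) = 2*k*(k + 2*k²) (x(k) = ((k² + k²) + k)*(2*k) = (2*k² + k)*(2*k) = (k + 2*k²)*(2*k) = 2*k*(k + 2*k²))
D = -266103 (D = -153871 - 112232 = -266103)
(D + x(-1*(-311))) - 237054 = (-266103 + (-1*(-311))²*(2 + 4*(-1*(-311)))) - 237054 = (-266103 + 311²*(2 + 4*311)) - 237054 = (-266103 + 96721*(2 + 1244)) - 237054 = (-266103 + 96721*1246) - 237054 = (-266103 + 120514366) - 237054 = 120248263 - 237054 = 120011209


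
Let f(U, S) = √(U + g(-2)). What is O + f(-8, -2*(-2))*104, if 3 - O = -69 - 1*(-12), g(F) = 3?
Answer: 60 + 104*I*√5 ≈ 60.0 + 232.55*I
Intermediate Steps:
f(U, S) = √(3 + U) (f(U, S) = √(U + 3) = √(3 + U))
O = 60 (O = 3 - (-69 - 1*(-12)) = 3 - (-69 + 12) = 3 - 1*(-57) = 3 + 57 = 60)
O + f(-8, -2*(-2))*104 = 60 + √(3 - 8)*104 = 60 + √(-5)*104 = 60 + (I*√5)*104 = 60 + 104*I*√5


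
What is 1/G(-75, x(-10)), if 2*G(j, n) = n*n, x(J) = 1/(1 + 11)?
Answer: 288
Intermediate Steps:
x(J) = 1/12
G(j, n) = n**2/2 (G(j, n) = (n*n)/2 = n**2/2)
1/G(-75, x(-10)) = 1/((1/12)**2/2) = 1/((1/2)*(1/144)) = 1/(1/288) = 288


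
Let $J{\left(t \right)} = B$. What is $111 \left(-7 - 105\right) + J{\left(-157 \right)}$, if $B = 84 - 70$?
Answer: $-12418$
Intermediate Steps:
$B = 14$ ($B = 84 - 70 = 14$)
$J{\left(t \right)} = 14$
$111 \left(-7 - 105\right) + J{\left(-157 \right)} = 111 \left(-7 - 105\right) + 14 = 111 \left(-112\right) + 14 = -12432 + 14 = -12418$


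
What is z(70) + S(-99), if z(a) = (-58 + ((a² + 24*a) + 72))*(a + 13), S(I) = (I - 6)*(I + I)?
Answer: 568092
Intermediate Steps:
S(I) = 2*I*(-6 + I) (S(I) = (-6 + I)*(2*I) = 2*I*(-6 + I))
z(a) = (13 + a)*(14 + a² + 24*a) (z(a) = (-58 + (72 + a² + 24*a))*(13 + a) = (14 + a² + 24*a)*(13 + a) = (13 + a)*(14 + a² + 24*a))
z(70) + S(-99) = (182 + 70³ + 37*70² + 326*70) + 2*(-99)*(-6 - 99) = (182 + 343000 + 37*4900 + 22820) + 2*(-99)*(-105) = (182 + 343000 + 181300 + 22820) + 20790 = 547302 + 20790 = 568092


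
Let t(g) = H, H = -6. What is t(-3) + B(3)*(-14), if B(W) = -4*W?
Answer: 162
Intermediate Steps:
t(g) = -6
t(-3) + B(3)*(-14) = -6 - 4*3*(-14) = -6 - 12*(-14) = -6 + 168 = 162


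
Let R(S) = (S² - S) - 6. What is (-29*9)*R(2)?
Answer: 1044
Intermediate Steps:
R(S) = -6 + S² - S
(-29*9)*R(2) = (-29*9)*(-6 + 2² - 1*2) = -261*(-6 + 4 - 2) = -261*(-4) = 1044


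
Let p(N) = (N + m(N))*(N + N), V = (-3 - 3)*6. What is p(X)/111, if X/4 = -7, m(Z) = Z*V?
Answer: -54880/111 ≈ -494.41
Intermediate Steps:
V = -36 (V = -6*6 = -36)
m(Z) = -36*Z (m(Z) = Z*(-36) = -36*Z)
X = -28 (X = 4*(-7) = -28)
p(N) = -70*N² (p(N) = (N - 36*N)*(N + N) = (-35*N)*(2*N) = -70*N²)
p(X)/111 = (-70*(-28)²)/111 = (-70*784)/111 = (1/111)*(-54880) = -54880/111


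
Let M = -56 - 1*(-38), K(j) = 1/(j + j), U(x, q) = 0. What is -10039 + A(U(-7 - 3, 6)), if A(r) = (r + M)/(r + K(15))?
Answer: -10579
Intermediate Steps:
K(j) = 1/(2*j)
M = -18 (M = -56 + 38 = -18)
A(r) = (-18 + r)/(1/30 + r) (A(r) = (r - 18)/(r + (½)/15) = (-18 + r)/(r + (½)*(1/15)) = (-18 + r)/(r + 1/30) = (-18 + r)/(1/30 + r))
-10039 + A(U(-7 - 3, 6)) = -10039 + 30*(-18 + 0)/(1 + 30*0) = -10039 + 30*(-18)/(1 + 0) = -10039 + 30*(-18)/1 = -10039 + 30*1*(-18) = -10039 - 540 = -10579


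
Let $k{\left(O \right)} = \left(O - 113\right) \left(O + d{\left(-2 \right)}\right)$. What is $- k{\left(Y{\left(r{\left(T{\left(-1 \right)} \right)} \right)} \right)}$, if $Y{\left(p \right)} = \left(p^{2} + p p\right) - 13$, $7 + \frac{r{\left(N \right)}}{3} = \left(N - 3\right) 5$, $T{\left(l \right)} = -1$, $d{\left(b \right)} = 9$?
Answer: $-170481528$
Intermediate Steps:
$r{\left(N \right)} = -66 + 15 N$ ($r{\left(N \right)} = -21 + 3 \left(N - 3\right) 5 = -21 + 3 \left(-3 + N\right) 5 = -21 + 3 \left(-15 + 5 N\right) = -21 + \left(-45 + 15 N\right) = -66 + 15 N$)
$Y{\left(p \right)} = -13 + 2 p^{2}$ ($Y{\left(p \right)} = \left(p^{2} + p^{2}\right) - 13 = 2 p^{2} - 13 = -13 + 2 p^{2}$)
$k{\left(O \right)} = \left(-113 + O\right) \left(9 + O\right)$ ($k{\left(O \right)} = \left(O - 113\right) \left(O + 9\right) = \left(-113 + O\right) \left(9 + O\right)$)
$- k{\left(Y{\left(r{\left(T{\left(-1 \right)} \right)} \right)} \right)} = - (-1017 + \left(-13 + 2 \left(-66 + 15 \left(-1\right)\right)^{2}\right)^{2} - 104 \left(-13 + 2 \left(-66 + 15 \left(-1\right)\right)^{2}\right)) = - (-1017 + \left(-13 + 2 \left(-66 - 15\right)^{2}\right)^{2} - 104 \left(-13 + 2 \left(-66 - 15\right)^{2}\right)) = - (-1017 + \left(-13 + 2 \left(-81\right)^{2}\right)^{2} - 104 \left(-13 + 2 \left(-81\right)^{2}\right)) = - (-1017 + \left(-13 + 2 \cdot 6561\right)^{2} - 104 \left(-13 + 2 \cdot 6561\right)) = - (-1017 + \left(-13 + 13122\right)^{2} - 104 \left(-13 + 13122\right)) = - (-1017 + 13109^{2} - 1363336) = - (-1017 + 171845881 - 1363336) = \left(-1\right) 170481528 = -170481528$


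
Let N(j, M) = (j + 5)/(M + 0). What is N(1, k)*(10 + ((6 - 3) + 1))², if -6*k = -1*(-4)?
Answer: -1764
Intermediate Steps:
k = -⅔ (k = -(-1)*(-4)/6 = -⅙*4 = -⅔ ≈ -0.66667)
N(j, M) = (5 + j)/M
N(1, k)*(10 + ((6 - 3) + 1))² = ((5 + 1)/(-⅔))*(10 + ((6 - 3) + 1))² = (-3/2*6)*(10 + (3 + 1))² = -9*(10 + 4)² = -9*14² = -9*196 = -1764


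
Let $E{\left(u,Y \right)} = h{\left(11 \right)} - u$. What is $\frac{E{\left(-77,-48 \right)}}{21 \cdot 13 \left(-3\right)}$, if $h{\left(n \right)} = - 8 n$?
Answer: $\frac{11}{819} \approx 0.013431$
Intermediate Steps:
$E{\left(u,Y \right)} = -88 - u$ ($E{\left(u,Y \right)} = \left(-8\right) 11 - u = -88 - u$)
$\frac{E{\left(-77,-48 \right)}}{21 \cdot 13 \left(-3\right)} = \frac{-88 - -77}{21 \cdot 13 \left(-3\right)} = \frac{-88 + 77}{273 \left(-3\right)} = - \frac{11}{-819} = \left(-11\right) \left(- \frac{1}{819}\right) = \frac{11}{819}$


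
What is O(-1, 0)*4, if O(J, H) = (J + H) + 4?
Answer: 12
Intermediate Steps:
O(J, H) = 4 + H + J (O(J, H) = (H + J) + 4 = 4 + H + J)
O(-1, 0)*4 = (4 + 0 - 1)*4 = 3*4 = 12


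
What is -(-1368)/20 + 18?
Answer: 432/5 ≈ 86.400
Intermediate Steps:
-(-1368)/20 + 18 = -36*(-19/10) + 18 = 342/5 + 18 = 432/5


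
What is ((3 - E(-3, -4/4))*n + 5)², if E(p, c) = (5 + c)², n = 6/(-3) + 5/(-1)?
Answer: 9216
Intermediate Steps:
n = -7 (n = 6*(-⅓) + 5*(-1) = -2 - 5 = -7)
((3 - E(-3, -4/4))*n + 5)² = ((3 - (5 - 4/4)²)*(-7) + 5)² = ((3 - (5 - 4*¼)²)*(-7) + 5)² = ((3 - (5 - 1)²)*(-7) + 5)² = ((3 - 1*4²)*(-7) + 5)² = ((3 - 1*16)*(-7) + 5)² = ((3 - 16)*(-7) + 5)² = (-13*(-7) + 5)² = (91 + 5)² = 96² = 9216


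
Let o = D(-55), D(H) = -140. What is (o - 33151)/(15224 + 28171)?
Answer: -11097/14465 ≈ -0.76716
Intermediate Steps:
o = -140
(o - 33151)/(15224 + 28171) = (-140 - 33151)/(15224 + 28171) = -33291/43395 = -33291*1/43395 = -11097/14465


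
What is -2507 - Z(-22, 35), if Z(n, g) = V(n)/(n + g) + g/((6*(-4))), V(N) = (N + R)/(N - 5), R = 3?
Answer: -7035713/2808 ≈ -2505.6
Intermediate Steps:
V(N) = (3 + N)/(-5 + N) (V(N) = (N + 3)/(N - 5) = (3 + N)/(-5 + N))
Z(n, g) = -g/24 + (3 + n)/((-5 + n)*(g + n)) (Z(n, g) = ((3 + n)/(-5 + n))/(n + g) + g/((6*(-4))) = ((3 + n)/(-5 + n))/(g + n) + g/(-24) = (3 + n)/((-5 + n)*(g + n)) + g*(-1/24) = (3 + n)/((-5 + n)*(g + n)) - g/24 = -g/24 + (3 + n)/((-5 + n)*(g + n)))
-2507 - Z(-22, 35) = -2507 - (3 - 22 - 1/24*35*(-5 - 22)*(35 - 22))/((-5 - 22)*(35 - 22)) = -2507 - (3 - 22 - 1/24*35*(-27)*13)/((-27)*13) = -2507 - (-1)*(3 - 22 + 4095/8)/(27*13) = -2507 - (-1)*3943/(27*13*8) = -2507 - 1*(-3943/2808) = -2507 + 3943/2808 = -7035713/2808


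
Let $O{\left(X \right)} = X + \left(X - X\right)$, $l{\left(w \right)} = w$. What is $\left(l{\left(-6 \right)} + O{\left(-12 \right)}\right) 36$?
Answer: $-648$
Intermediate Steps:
$O{\left(X \right)} = X$ ($O{\left(X \right)} = X + 0 = X$)
$\left(l{\left(-6 \right)} + O{\left(-12 \right)}\right) 36 = \left(-6 - 12\right) 36 = \left(-18\right) 36 = -648$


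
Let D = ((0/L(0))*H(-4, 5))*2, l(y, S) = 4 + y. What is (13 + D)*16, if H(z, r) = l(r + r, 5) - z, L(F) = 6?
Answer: 208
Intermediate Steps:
H(z, r) = 4 - z + 2*r (H(z, r) = (4 + (r + r)) - z = (4 + 2*r) - z = 4 - z + 2*r)
D = 0 (D = ((0/6)*(4 - 1*(-4) + 2*5))*2 = ((0*(⅙))*(4 + 4 + 10))*2 = (0*18)*2 = 0*2 = 0)
(13 + D)*16 = (13 + 0)*16 = 13*16 = 208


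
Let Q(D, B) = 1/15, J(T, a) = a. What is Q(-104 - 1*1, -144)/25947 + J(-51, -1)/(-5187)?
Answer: 131464/672935445 ≈ 0.00019536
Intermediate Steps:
Q(D, B) = 1/15
Q(-104 - 1*1, -144)/25947 + J(-51, -1)/(-5187) = (1/15)/25947 - 1/(-5187) = (1/15)*(1/25947) - 1*(-1/5187) = 1/389205 + 1/5187 = 131464/672935445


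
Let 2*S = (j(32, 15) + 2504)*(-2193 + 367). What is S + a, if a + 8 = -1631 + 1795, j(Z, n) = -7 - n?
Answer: -2265910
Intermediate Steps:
a = 156 (a = -8 + (-1631 + 1795) = -8 + 164 = 156)
S = -2266066 (S = (((-7 - 1*15) + 2504)*(-2193 + 367))/2 = (((-7 - 15) + 2504)*(-1826))/2 = ((-22 + 2504)*(-1826))/2 = (2482*(-1826))/2 = (½)*(-4532132) = -2266066)
S + a = -2266066 + 156 = -2265910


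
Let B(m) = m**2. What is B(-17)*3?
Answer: 867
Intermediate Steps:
B(-17)*3 = (-17)**2*3 = 289*3 = 867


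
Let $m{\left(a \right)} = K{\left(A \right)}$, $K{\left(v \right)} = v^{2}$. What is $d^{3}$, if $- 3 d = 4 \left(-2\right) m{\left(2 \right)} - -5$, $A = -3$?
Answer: $\frac{300763}{27} \approx 11139.0$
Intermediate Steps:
$m{\left(a \right)} = 9$ ($m{\left(a \right)} = \left(-3\right)^{2} = 9$)
$d = \frac{67}{3}$ ($d = - \frac{4 \left(-2\right) 9 - -5}{3} = - \frac{\left(-8\right) 9 + 5}{3} = - \frac{-72 + 5}{3} = \left(- \frac{1}{3}\right) \left(-67\right) = \frac{67}{3} \approx 22.333$)
$d^{3} = \left(\frac{67}{3}\right)^{3} = \frac{300763}{27}$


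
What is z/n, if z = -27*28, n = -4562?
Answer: 378/2281 ≈ 0.16572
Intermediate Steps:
z = -756
z/n = -756/(-4562) = -756*(-1/4562) = 378/2281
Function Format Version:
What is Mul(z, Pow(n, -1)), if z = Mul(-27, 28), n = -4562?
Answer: Rational(378, 2281) ≈ 0.16572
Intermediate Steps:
z = -756
Mul(z, Pow(n, -1)) = Mul(-756, Pow(-4562, -1)) = Mul(-756, Rational(-1, 4562)) = Rational(378, 2281)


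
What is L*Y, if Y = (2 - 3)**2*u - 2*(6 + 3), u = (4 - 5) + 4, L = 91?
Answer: -1365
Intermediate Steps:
u = 3 (u = -1 + 4 = 3)
Y = -15 (Y = (2 - 3)**2*3 - 2*(6 + 3) = (-1)**2*3 - 2*9 = 1*3 - 18 = 3 - 18 = -15)
L*Y = 91*(-15) = -1365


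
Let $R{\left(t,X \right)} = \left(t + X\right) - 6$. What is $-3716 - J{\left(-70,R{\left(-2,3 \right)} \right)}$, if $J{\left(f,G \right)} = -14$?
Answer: $-3702$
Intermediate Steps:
$R{\left(t,X \right)} = -6 + X + t$ ($R{\left(t,X \right)} = \left(X + t\right) - 6 = -6 + X + t$)
$-3716 - J{\left(-70,R{\left(-2,3 \right)} \right)} = -3716 - -14 = -3716 + 14 = -3702$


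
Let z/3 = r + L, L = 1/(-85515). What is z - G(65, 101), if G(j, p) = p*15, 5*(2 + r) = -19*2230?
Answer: -768010216/28505 ≈ -26943.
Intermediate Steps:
r = -8476 (r = -2 + (-19*2230)/5 = -2 + (⅕)*(-42370) = -2 - 8474 = -8476)
G(j, p) = 15*p
L = -1/85515 ≈ -1.1694e-5
z = -724825141/28505 (z = 3*(-8476 - 1/85515) = 3*(-724825141/85515) = -724825141/28505 ≈ -25428.)
z - G(65, 101) = -724825141/28505 - 15*101 = -724825141/28505 - 1*1515 = -724825141/28505 - 1515 = -768010216/28505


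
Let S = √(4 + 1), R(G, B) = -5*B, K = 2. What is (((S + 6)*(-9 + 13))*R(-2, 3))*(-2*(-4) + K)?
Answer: -3600 - 600*√5 ≈ -4941.6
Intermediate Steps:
S = √5 ≈ 2.2361
(((S + 6)*(-9 + 13))*R(-2, 3))*(-2*(-4) + K) = (((√5 + 6)*(-9 + 13))*(-5*3))*(-2*(-4) + 2) = (((6 + √5)*4)*(-15))*(8 + 2) = ((24 + 4*√5)*(-15))*10 = (-360 - 60*√5)*10 = -3600 - 600*√5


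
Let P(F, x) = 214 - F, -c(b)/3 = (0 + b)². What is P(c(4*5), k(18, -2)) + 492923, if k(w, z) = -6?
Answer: 494337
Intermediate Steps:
c(b) = -3*b² (c(b) = -3*(0 + b)² = -3*b²)
P(c(4*5), k(18, -2)) + 492923 = (214 - (-3)*(4*5)²) + 492923 = (214 - (-3)*20²) + 492923 = (214 - (-3)*400) + 492923 = (214 - 1*(-1200)) + 492923 = (214 + 1200) + 492923 = 1414 + 492923 = 494337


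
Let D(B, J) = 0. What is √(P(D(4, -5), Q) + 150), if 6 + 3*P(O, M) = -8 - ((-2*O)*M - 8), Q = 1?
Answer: 2*√37 ≈ 12.166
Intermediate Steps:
P(O, M) = -2 + 2*M*O/3 (P(O, M) = -2 + (-8 - ((-2*O)*M - 8))/3 = -2 + (-8 - (-2*M*O - 8))/3 = -2 + (-8 - (-8 - 2*M*O))/3 = -2 + (-8 + (8 + 2*M*O))/3 = -2 + (2*M*O)/3 = -2 + 2*M*O/3)
√(P(D(4, -5), Q) + 150) = √((-2 + (⅔)*1*0) + 150) = √((-2 + 0) + 150) = √(-2 + 150) = √148 = 2*√37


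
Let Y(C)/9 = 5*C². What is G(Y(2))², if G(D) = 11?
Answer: 121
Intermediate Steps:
Y(C) = 45*C² (Y(C) = 9*(5*C²) = 45*C²)
G(Y(2))² = 11² = 121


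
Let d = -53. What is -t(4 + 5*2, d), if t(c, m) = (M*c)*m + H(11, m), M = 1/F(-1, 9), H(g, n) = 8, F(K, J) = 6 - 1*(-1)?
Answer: 98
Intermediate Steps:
F(K, J) = 7 (F(K, J) = 6 + 1 = 7)
M = ⅐ (M = 1/7 = ⅐ ≈ 0.14286)
t(c, m) = 8 + c*m/7 (t(c, m) = (c/7)*m + 8 = c*m/7 + 8 = 8 + c*m/7)
-t(4 + 5*2, d) = -(8 + (⅐)*(4 + 5*2)*(-53)) = -(8 + (⅐)*(4 + 10)*(-53)) = -(8 + (⅐)*14*(-53)) = -(8 - 106) = -1*(-98) = 98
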